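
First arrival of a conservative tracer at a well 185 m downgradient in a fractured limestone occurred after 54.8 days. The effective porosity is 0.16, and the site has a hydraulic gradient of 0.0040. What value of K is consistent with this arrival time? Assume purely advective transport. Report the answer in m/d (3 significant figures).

v = L / t = 185 / 54.8 = 3.376 m/d
K = v · n / i = 3.376 × 0.16 / 0.0040 = 135 m/d

135 m/d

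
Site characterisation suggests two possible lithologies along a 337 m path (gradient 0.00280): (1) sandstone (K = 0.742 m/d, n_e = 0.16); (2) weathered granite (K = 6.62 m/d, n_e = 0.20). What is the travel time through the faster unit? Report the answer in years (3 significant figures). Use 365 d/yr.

9.96 years

Unit 1 (sandstone): v = 0.742×0.0028/0.16 = 0.01298 m/d, t = 337/0.01298 = 25950 d
Unit 2 (weathered granite): v = 6.62×0.0028/0.20 = 0.09268 m/d, t = 337/0.09268 = 3636 d
Faster: 3636 d / 365 = 9.96 yr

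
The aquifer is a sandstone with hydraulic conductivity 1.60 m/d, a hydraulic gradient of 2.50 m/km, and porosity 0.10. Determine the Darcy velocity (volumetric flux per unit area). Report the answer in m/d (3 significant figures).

0.00400 m/d

Darcy flux q = K·i = 1.60 × 0.0025 = 0.004000 m/d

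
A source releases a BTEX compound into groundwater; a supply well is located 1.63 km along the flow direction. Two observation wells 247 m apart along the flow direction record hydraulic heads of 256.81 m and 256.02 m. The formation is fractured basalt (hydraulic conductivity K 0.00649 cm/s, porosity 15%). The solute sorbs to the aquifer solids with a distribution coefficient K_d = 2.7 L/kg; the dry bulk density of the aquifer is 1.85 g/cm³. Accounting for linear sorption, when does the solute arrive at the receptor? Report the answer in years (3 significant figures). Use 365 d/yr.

Hydraulic gradient i = (256.81 − 256.02) / 247 = 0.79 / 247 = 0.003198
K = 0.00649 cm/s × 864 = 5.607 m/d
q = Ki = 5.607 × 0.003198 = 0.01793 m/d
v = Ki/n = 5.607·0.003198/0.15 = 0.1196 m/d
Retardation R = 1 + ρ_b·K_d/n = 1 + 1.85×2.7/0.15 = 34.30
Contaminant velocity v_c = v/R = 0.1196/34.30 = 0.003486 m/d
L = 1.63 km = 1630 m
t = L/v_c = 1630/0.003486 = 467600 d
   = 467600/365 = 1280 yr

1280 years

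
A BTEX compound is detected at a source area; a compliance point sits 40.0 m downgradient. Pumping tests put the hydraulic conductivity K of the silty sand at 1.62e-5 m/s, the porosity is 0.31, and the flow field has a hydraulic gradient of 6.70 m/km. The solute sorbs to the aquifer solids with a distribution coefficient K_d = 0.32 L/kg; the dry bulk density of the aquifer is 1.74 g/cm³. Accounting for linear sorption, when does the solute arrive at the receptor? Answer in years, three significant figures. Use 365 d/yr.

10.1 years

K = 1.62e-5 m/s × 86400 s/d = 1.400 m/d
Specific discharge q = 1.400 × 0.0067 = 0.009378 m/d
v = Ki/n = 1.400·0.0067/0.31 = 0.03025 m/d
Retardation R = 1 + ρ_b·K_d/n = 1 + 1.74×0.32/0.31 = 2.796
Contaminant velocity v_c = v/R = 0.03025/2.796 = 0.01082 m/d
t = L/v_c = 40.0/0.01082 = 3697 d
   = 3697/365 = 10.1 yr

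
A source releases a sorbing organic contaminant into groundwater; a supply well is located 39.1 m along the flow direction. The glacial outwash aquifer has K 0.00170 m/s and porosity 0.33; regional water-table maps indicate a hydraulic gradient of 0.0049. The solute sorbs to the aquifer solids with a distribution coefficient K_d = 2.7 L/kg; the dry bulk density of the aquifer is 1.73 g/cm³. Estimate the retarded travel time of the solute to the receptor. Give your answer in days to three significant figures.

272 days

K = 0.00170 m/s × 86400 s/d = 146.9 m/d
Specific discharge q = 146.9 × 0.0049 = 0.7197 m/d
Average linear velocity = 0.7197 / 0.33 = 2.181 m/d
Retardation R = 1 + ρ_b·K_d/n = 1 + 1.73×2.7/0.33 = 15.15
Contaminant velocity v_c = v/R = 2.181/15.15 = 0.1439 m/d
t = L/v_c = 39.1/0.1439 = 271.7 d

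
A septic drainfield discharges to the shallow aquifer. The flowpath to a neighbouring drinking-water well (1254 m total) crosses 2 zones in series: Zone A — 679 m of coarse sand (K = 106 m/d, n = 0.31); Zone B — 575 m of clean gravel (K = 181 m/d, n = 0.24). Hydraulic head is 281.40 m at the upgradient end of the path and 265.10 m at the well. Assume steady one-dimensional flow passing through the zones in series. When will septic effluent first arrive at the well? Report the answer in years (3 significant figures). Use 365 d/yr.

Total head drop ΔH = 281.40 − 265.10 = 16.30 m
Continuity: the same q passes through each zone, so ΔH = q·Σ(L_j/K_j) — the zones act as resistances in series.
Σ(L/K) = 679/106 + 575/181 = 6.406 + 3.177 = 9.582 d
q = ΔH / Σ(L/K) = 16.30 / 9.582 = 1.701 m/d (same in every zone)
Zone A: v = q/n = 1.701/0.31 = 5.487 m/d → t_A = 679/5.487 = 123.7 d
Zone B: v = q/n = 1.701/0.24 = 7.088 m/d → t_B = 575/7.088 = 81.13 d
Total t = 123.7 + 81.13 = 204.9 d
   = 204.9 / 365 = 0.561 yr

0.561 years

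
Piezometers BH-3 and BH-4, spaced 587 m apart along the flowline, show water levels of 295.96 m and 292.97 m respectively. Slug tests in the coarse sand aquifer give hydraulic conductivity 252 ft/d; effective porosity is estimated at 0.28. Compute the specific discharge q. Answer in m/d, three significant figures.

Hydraulic gradient i = (295.96 − 292.97) / 587 = 2.99 / 587 = 0.005094
K = 252 ft/d × 0.3048 = 76.81 m/d
Darcy flux q = K·i = 76.81 × 0.005094 = 0.3912 m/d

0.391 m/d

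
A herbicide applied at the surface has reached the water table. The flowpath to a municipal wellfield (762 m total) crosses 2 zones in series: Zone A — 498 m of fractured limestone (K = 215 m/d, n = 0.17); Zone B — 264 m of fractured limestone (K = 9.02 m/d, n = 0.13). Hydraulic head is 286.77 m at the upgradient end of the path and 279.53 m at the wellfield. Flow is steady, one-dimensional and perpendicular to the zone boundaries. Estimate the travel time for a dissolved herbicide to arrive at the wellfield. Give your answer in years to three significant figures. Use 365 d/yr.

Total head drop ΔH = 286.77 − 279.53 = 7.24 m
Continuity: the same q passes through each zone, so ΔH = q·Σ(L_j/K_j) — the zones act as resistances in series.
Σ(L/K) = 498/215 + 264/9.02 = 2.316 + 29.27 = 31.58 d
q = ΔH / Σ(L/K) = 7.24 / 31.58 = 0.2292 m/d (same in every zone)
Zone A: v = q/n = 0.2292/0.17 = 1.348 m/d → t_A = 498/1.348 = 369.3 d
Zone B: v = q/n = 0.2292/0.13 = 1.763 m/d → t_B = 264/1.763 = 149.7 d
Total t = 369.3 + 149.7 = 519.1 d
   = 519.1 / 365 = 1.42 yr

1.42 years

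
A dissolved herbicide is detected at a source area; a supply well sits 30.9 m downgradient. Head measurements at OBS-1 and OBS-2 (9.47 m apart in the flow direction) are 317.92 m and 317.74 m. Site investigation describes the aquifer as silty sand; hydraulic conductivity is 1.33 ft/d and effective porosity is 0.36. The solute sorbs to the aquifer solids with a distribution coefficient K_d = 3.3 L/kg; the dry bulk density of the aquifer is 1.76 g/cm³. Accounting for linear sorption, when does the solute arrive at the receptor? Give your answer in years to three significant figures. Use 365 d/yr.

Hydraulic gradient i = (317.92 − 317.74) / 9.47 = 0.18 / 9.47 = 0.01901
K = 1.33 ft/d × 0.3048 = 0.4054 m/d
Specific discharge q = 0.4054 × 0.01901 = 0.007705 m/d
v_s = q/n_e = 0.007705/0.36 = 0.02140 m/d
Retardation R = 1 + ρ_b·K_d/n = 1 + 1.76×3.3/0.36 = 17.13
Contaminant velocity v_c = v/R = 0.02140/17.13 = 0.001249 m/d
t = L/v_c = 30.9/0.001249 = 24740 d
   = 24740/365 = 67.8 yr

67.8 years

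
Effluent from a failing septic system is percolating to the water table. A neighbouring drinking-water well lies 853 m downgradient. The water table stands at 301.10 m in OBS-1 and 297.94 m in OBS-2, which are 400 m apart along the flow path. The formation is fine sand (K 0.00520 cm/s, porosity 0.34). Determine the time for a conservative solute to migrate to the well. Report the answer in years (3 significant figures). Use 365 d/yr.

22.4 years

Hydraulic gradient i = (301.10 − 297.94) / 400 = 3.16 / 400 = 0.007900
K = 0.00520 cm/s × 864 = 4.493 m/d
q = Ki = 4.493 × 0.007900 = 0.03549 m/d
Seepage velocity v = q / n = 0.03549 / 0.34 = 0.1044 m/d
t = L / v = 853 / 0.1044 = 8171 d
   = 8171 / 365 = 22.4 yr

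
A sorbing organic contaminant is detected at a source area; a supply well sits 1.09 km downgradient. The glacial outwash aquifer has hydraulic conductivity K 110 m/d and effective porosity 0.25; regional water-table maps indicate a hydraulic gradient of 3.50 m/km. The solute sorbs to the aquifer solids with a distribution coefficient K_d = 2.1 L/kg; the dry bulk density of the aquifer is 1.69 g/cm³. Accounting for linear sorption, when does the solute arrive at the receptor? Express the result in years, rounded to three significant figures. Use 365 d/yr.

29.5 years

Darcy flux q = K·i = 110 × 0.0035 = 0.3850 m/d
v = Ki/n = 110·0.0035/0.25 = 1.540 m/d
Retardation R = 1 + ρ_b·K_d/n = 1 + 1.69×2.1/0.25 = 15.20
Contaminant velocity v_c = v/R = 1.540/15.20 = 0.1013 m/d
L = 1.09 km = 1090 m
t = L/v_c = 1090/0.1013 = 10760 d
   = 10760/365 = 29.5 yr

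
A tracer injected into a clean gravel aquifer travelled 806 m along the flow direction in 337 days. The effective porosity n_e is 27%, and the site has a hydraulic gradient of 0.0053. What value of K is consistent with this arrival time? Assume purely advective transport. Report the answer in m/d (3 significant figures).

v = L / t = 806 / 337 = 2.392 m/d
K = v · n / i = 2.392 × 0.27 / 0.0053 = 122 m/d

122 m/d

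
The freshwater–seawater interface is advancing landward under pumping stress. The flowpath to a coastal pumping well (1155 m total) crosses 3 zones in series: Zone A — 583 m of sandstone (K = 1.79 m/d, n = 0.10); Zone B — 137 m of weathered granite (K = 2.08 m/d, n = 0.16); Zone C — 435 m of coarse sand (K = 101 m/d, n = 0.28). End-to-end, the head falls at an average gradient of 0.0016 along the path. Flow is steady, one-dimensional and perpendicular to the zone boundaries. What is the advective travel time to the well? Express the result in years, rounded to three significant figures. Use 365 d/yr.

Continuity: the same q passes through each zone, so ΔH = q·Σ(L_j/K_j) — the zones act as resistances in series.
Σ(L/K) = 583/1.79 + 137/2.08 + 435/101 = 325.7 + 65.87 + 4.307 = 395.9 d
K_eq = L_total / Σ(L/K) = 1155 / 395.9 = 2.918 m/d
q = K_eq · i = 2.918 × 0.0016 = 0.004668 m/d (same in every zone)
Zone A: v = q/n = 0.004668/0.10 = 0.04668 m/d → t_A = 583/0.04668 = 12490 d
Zone B: v = q/n = 0.004668/0.16 = 0.02918 m/d → t_B = 137/0.02918 = 4696 d
Zone C: v = q/n = 0.004668/0.28 = 0.01667 m/d → t_C = 435/0.01667 = 26090 d
Total t = 12490 + 4696 + 26090 = 43280 d
   = 43280 / 365 = 119 yr

119 years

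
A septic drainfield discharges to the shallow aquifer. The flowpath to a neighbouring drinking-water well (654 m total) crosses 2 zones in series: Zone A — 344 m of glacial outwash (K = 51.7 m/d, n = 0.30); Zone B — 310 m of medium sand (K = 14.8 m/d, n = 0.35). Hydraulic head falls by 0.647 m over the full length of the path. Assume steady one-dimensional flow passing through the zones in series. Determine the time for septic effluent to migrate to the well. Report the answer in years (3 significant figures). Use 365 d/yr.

24.7 years

Continuity: the same q passes through each zone, so ΔH = q·Σ(L_j/K_j) — the zones act as resistances in series.
Σ(L/K) = 344/51.7 + 310/14.8 = 6.654 + 20.95 = 27.60 d
q = ΔH / Σ(L/K) = 0.647 / 27.60 = 0.02344 m/d (same in every zone)
Zone A: v = q/n = 0.02344/0.30 = 0.07814 m/d → t_A = 344/0.07814 = 4402 d
Zone B: v = q/n = 0.02344/0.35 = 0.06698 m/d → t_B = 310/0.06698 = 4628 d
Total t = 4402 + 4628 = 9031 d
   = 9031 / 365 = 24.7 yr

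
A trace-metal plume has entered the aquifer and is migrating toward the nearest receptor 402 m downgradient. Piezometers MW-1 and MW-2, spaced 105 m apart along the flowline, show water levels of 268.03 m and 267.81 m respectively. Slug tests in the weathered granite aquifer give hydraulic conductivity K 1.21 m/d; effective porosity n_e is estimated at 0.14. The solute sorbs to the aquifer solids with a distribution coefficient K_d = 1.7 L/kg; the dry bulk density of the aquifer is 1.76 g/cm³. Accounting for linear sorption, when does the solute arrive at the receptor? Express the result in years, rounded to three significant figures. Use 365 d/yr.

Hydraulic gradient i = (268.03 − 267.81) / 105 = 0.22 / 105 = 0.002095
q = Ki = 1.21 × 0.002095 = 0.002535 m/d
Average linear velocity = 0.002535 / 0.14 = 0.01811 m/d
Retardation R = 1 + ρ_b·K_d/n = 1 + 1.76×1.7/0.14 = 22.37
Contaminant velocity v_c = v/R = 0.01811/22.37 = 8.095e-4 m/d
t = L/v_c = 402/8.095e-4 = 496600 d
   = 496600/365 = 1360 yr

1360 years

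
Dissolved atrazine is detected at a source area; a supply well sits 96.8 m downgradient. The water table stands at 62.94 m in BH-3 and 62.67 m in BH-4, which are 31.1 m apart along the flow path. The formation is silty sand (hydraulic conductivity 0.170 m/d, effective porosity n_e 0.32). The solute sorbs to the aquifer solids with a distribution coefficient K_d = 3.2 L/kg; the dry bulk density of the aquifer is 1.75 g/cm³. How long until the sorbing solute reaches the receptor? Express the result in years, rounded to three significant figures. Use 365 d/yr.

1060 years

Hydraulic gradient i = (62.94 − 62.67) / 31.1 = 0.27 / 31.1 = 0.008682
Darcy flux q = K·i = 0.170 × 0.008682 = 0.001476 m/d
v_s = q/n_e = 0.001476/0.32 = 0.004612 m/d
Retardation R = 1 + ρ_b·K_d/n = 1 + 1.75×3.2/0.32 = 18.50
Contaminant velocity v_c = v/R = 0.004612/18.50 = 2.493e-4 m/d
t = L/v_c = 96.8/2.493e-4 = 388300 d
   = 388300/365 = 1060 yr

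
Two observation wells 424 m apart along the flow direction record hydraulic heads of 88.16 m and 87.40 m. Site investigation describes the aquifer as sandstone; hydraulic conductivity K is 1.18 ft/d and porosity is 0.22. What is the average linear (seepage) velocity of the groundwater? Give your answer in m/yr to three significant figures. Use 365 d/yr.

1.07 m/yr

Hydraulic gradient i = (88.16 − 87.40) / 424 = 0.76 / 424 = 0.001792
K = 1.18 ft/d × 0.3048 = 0.3597 m/d
q = Ki = 0.3597 × 0.001792 = 6.447e-4 m/d
v_s = q/n_e = 6.447e-4/0.22 = 0.002930 m/d
   = 0.002930 × 365 = 1.07 m/yr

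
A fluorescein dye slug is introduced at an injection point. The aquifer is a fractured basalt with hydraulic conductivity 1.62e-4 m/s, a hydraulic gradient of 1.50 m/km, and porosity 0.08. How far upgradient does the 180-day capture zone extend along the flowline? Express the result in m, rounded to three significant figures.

47.2 m

K = 1.62e-4 m/s × 86400 s/d = 14.00 m/d
Specific discharge q = 14.00 × 0.0015 = 0.02100 m/d
Average linear velocity = 0.02100 / 0.08 = 0.2624 m/d
L = v × T = 0.2624 × 180 = 47.24 m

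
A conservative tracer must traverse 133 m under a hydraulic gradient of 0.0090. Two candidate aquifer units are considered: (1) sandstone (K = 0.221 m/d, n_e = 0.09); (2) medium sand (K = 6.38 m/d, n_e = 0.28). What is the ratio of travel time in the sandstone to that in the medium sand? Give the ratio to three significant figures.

Unit 1 (sandstone): v = 0.221×0.0090/0.09 = 0.02210 m/d, t = 133/0.02210 = 6018 d
Unit 2 (medium sand): v = 6.38×0.0090/0.28 = 0.2051 m/d, t = 133/0.2051 = 648.6 d
t(sandstone) / t(medium sand) = 6018/648.6 = 9.28

9.28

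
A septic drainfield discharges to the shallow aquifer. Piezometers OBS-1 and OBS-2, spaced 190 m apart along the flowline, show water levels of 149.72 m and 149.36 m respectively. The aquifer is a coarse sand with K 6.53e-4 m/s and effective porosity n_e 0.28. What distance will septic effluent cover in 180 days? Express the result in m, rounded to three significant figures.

Hydraulic gradient i = (149.72 − 149.36) / 190 = 0.36 / 190 = 0.001895
K = 6.53e-4 m/s × 86400 s/d = 56.42 m/d
q = Ki = 56.42 × 0.001895 = 0.1069 m/d
Average linear velocity = 0.1069 / 0.28 = 0.3818 m/d
L = v × T = 0.3818 × 180 = 68.72 m

68.7 m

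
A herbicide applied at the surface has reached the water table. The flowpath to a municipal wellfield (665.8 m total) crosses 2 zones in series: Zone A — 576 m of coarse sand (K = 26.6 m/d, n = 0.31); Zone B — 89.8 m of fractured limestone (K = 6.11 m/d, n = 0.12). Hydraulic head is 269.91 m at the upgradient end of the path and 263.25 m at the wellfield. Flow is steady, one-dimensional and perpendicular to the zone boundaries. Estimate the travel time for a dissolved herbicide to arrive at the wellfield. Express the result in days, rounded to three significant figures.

Total head drop ΔH = 269.91 − 263.25 = 6.66 m
Continuity: the same q passes through each zone, so ΔH = q·Σ(L_j/K_j) — the zones act as resistances in series.
Σ(L/K) = 576/26.6 + 89.8/6.11 = 21.65 + 14.70 = 36.35 d
q = ΔH / Σ(L/K) = 6.66 / 36.35 = 0.1832 m/d (same in every zone)
Zone A: v = q/n = 0.1832/0.31 = 0.5910 m/d → t_A = 576/0.5910 = 974.6 d
Zone B: v = q/n = 0.1832/0.12 = 1.527 m/d → t_B = 89.8/1.527 = 58.82 d
Total t = 974.6 + 58.82 = 1033 d

1030 days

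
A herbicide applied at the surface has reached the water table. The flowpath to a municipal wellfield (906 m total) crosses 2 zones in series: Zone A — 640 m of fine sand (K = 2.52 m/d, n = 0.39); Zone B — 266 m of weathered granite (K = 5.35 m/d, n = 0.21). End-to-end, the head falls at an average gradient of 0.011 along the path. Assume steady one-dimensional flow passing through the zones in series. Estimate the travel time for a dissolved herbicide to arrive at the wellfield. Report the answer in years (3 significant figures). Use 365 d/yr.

25.5 years

Continuity: the same q passes through each zone, so ΔH = q·Σ(L_j/K_j) — the zones act as resistances in series.
Σ(L/K) = 640/2.52 + 266/5.35 = 254.0 + 49.72 = 303.7 d
K_eq = L_total / Σ(L/K) = 906 / 303.7 = 2.983 m/d
q = K_eq · i = 2.983 × 0.011 = 0.03282 m/d (same in every zone)
Zone A: v = q/n = 0.03282/0.39 = 0.08415 m/d → t_A = 640/0.08415 = 7606 d
Zone B: v = q/n = 0.03282/0.21 = 0.1563 m/d → t_B = 266/0.1563 = 1702 d
Total t = 7606 + 1702 = 9308 d
   = 9308 / 365 = 25.5 yr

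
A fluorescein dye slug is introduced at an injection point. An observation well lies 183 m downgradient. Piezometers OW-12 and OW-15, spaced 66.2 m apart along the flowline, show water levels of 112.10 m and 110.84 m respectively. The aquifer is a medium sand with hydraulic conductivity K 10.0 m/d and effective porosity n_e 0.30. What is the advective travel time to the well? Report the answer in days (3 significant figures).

288 days

Hydraulic gradient i = (112.10 − 110.84) / 66.2 = 1.26 / 66.2 = 0.01903
q = Ki = 10.0 × 0.01903 = 0.1903 m/d
Average linear velocity = 0.1903 / 0.30 = 0.6344 m/d
t = L / v = 183 / 0.6344 = 288.4 d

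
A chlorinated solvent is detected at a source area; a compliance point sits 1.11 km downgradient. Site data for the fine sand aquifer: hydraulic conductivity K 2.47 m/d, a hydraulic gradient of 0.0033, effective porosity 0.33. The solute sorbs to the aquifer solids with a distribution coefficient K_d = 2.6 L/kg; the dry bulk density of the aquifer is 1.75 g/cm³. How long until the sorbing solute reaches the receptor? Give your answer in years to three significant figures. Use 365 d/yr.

1820 years

q = Ki = 2.47 × 0.0033 = 0.008151 m/d
Seepage velocity v = q / n = 0.008151 / 0.33 = 0.02470 m/d
Retardation R = 1 + ρ_b·K_d/n = 1 + 1.75×2.6/0.33 = 14.79
Contaminant velocity v_c = v/R = 0.02470/14.79 = 0.001670 m/d
L = 1.11 km = 1110 m
t = L/v_c = 1110/0.001670 = 664600 d
   = 664600/365 = 1820 yr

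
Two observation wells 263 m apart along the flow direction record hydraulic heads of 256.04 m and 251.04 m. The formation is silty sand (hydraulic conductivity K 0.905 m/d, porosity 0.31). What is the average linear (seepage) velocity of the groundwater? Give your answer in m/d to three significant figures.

0.0555 m/d

Hydraulic gradient i = (256.04 − 251.04) / 263 = 5.00 / 263 = 0.01901
Darcy flux q = K·i = 0.905 × 0.01901 = 0.01721 m/d
Seepage velocity v = q / n = 0.01721 / 0.31 = 0.05550 m/d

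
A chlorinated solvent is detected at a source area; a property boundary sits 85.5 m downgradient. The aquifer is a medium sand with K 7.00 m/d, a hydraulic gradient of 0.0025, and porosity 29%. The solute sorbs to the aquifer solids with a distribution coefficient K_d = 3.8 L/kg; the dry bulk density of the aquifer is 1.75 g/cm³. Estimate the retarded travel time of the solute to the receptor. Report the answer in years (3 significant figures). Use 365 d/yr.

92.9 years

q = Ki = 7.00 × 0.0025 = 0.01750 m/d
v = Ki/n = 7.00·0.0025/0.29 = 0.06034 m/d
Retardation R = 1 + ρ_b·K_d/n = 1 + 1.75×3.8/0.29 = 23.93
Contaminant velocity v_c = v/R = 0.06034/23.93 = 0.002522 m/d
t = L/v_c = 85.5/0.002522 = 33910 d
   = 33910/365 = 92.9 yr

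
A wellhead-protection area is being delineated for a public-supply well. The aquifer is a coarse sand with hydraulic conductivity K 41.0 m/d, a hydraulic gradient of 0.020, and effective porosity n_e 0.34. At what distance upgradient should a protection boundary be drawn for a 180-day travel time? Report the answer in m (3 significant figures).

434 m

q = Ki = 41.0 × 0.020 = 0.8200 m/d
v_s = q/n_e = 0.8200/0.34 = 2.412 m/d
L = v × T = 2.412 × 180 = 434.1 m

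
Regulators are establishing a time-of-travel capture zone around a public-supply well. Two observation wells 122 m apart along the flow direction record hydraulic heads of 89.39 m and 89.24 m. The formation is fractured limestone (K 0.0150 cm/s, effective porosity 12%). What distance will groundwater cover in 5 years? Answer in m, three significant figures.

Hydraulic gradient i = (89.39 − 89.24) / 122 = 0.15 / 122 = 0.001230
K = 0.0150 cm/s × 864 = 12.96 m/d
Specific discharge q = 12.96 × 0.001230 = 0.01593 m/d
v = Ki/n = 12.96·0.001230/0.12 = 0.1328 m/d
T = 5 yr × 365 = 1825 d
L = v × T = 0.1328 × 1825 = 242.3 m

242 m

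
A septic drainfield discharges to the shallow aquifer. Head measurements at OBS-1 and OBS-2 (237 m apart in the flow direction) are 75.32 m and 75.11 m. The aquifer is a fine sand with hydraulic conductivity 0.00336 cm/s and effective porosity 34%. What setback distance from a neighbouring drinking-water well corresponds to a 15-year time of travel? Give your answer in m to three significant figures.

Hydraulic gradient i = (75.32 − 75.11) / 237 = 0.21 / 237 = 8.861e-4
K = 0.00336 cm/s × 864 = 2.903 m/d
Darcy flux q = K·i = 2.903 × 8.861e-4 = 0.002572 m/d
Average linear velocity = 0.002572 / 0.34 = 0.007566 m/d
T = 15 yr × 365 = 5475 d
L = v × T = 0.007566 × 5475 = 41.42 m

41.4 m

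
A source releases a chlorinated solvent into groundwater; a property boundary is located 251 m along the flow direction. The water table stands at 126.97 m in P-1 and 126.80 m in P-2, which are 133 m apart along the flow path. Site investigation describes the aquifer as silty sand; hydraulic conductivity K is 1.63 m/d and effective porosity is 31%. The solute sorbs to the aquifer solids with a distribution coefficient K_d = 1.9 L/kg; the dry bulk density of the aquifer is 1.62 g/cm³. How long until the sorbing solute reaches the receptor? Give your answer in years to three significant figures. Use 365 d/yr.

Hydraulic gradient i = (126.97 − 126.80) / 133 = 0.17 / 133 = 0.001278
Specific discharge q = 1.63 × 0.001278 = 0.002083 m/d
Seepage velocity v = q / n = 0.002083 / 0.31 = 0.006721 m/d
Retardation R = 1 + ρ_b·K_d/n = 1 + 1.62×1.9/0.31 = 10.93
Contaminant velocity v_c = v/R = 0.006721/10.93 = 6.150e-4 m/d
t = L/v_c = 251/6.150e-4 = 408200 d
   = 408200/365 = 1120 yr

1120 years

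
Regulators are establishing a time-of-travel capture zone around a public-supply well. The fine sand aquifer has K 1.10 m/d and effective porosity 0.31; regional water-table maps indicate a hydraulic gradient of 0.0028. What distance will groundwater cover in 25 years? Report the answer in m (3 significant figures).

q = Ki = 1.10 × 0.0028 = 0.003080 m/d
v_s = q/n_e = 0.003080/0.31 = 0.009935 m/d
T = 25 yr × 365 = 9125 d
L = v × T = 0.009935 × 9125 = 90.66 m

90.7 m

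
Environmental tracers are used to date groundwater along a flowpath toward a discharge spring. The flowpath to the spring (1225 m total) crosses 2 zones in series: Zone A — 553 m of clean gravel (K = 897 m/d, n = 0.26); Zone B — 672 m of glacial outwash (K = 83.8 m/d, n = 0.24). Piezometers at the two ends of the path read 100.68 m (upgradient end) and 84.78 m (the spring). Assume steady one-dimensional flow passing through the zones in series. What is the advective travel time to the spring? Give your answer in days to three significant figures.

166 days

Total head drop ΔH = 100.68 − 84.78 = 15.90 m
Steady 1-D flow in series ⇒ the Darcy flux q is identical in every zone and the zone head losses add (resistances L/K in series).
Σ(L/K) = 553/897 + 672/83.8 = 0.6165 + 8.019 = 8.636 d
q = ΔH / Σ(L/K) = 15.90 / 8.636 = 1.841 m/d (same in every zone)
Zone A: v = q/n = 1.841/0.26 = 7.082 m/d → t_A = 553/7.082 = 78.09 d
Zone B: v = q/n = 1.841/0.24 = 7.672 m/d → t_B = 672/7.672 = 87.59 d
Total t = 78.09 + 87.59 = 165.7 d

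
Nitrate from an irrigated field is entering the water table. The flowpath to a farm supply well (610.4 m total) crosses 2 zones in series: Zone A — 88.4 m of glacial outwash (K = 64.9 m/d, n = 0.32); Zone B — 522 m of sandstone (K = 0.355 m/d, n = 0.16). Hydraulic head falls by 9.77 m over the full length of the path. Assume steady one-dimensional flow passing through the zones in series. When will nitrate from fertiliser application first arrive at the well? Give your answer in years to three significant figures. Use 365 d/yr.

46.1 years

Continuity: the same q passes through each zone, so ΔH = q·Σ(L_j/K_j) — the zones act as resistances in series.
Σ(L/K) = 88.4/64.9 + 522/0.355 = 1.362 + 1470 = 1472 d
q = ΔH / Σ(L/K) = 9.77 / 1472 = 0.006638 m/d (same in every zone)
Zone A: v = q/n = 0.006638/0.32 = 0.02074 m/d → t_A = 88.4/0.02074 = 4261 d
Zone B: v = q/n = 0.006638/0.16 = 0.04149 m/d → t_B = 522/0.04149 = 12580 d
Total t = 4261 + 12580 = 16840 d
   = 16840 / 365 = 46.1 yr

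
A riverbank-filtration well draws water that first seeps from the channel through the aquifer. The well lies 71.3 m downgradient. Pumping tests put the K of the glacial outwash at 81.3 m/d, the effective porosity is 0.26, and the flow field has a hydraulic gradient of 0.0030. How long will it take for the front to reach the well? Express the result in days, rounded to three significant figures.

q = Ki = 81.3 × 0.0030 = 0.2439 m/d
Seepage velocity v = q / n = 0.2439 / 0.26 = 0.9381 m/d
t = L / v = 71.3 / 0.9381 = 76.01 d

76.0 days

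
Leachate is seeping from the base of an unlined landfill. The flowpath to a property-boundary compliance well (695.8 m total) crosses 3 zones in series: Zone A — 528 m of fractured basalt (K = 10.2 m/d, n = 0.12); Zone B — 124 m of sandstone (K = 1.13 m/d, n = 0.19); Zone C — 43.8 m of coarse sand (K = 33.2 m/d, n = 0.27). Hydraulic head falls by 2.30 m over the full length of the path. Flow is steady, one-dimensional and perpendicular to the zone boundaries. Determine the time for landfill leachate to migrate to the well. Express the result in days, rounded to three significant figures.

Continuity: the same q passes through each zone, so ΔH = q·Σ(L_j/K_j) — the zones act as resistances in series.
Σ(L/K) = 528/10.2 + 124/1.13 + 43.8/33.2 = 51.76 + 109.7 + 1.319 = 162.8 d
q = ΔH / Σ(L/K) = 2.30 / 162.8 = 0.01413 m/d (same in every zone)
Zone A: v = q/n = 0.01413/0.12 = 0.1177 m/d → t_A = 528/0.1177 = 4485 d
Zone B: v = q/n = 0.01413/0.19 = 0.07435 m/d → t_B = 124/0.07435 = 1668 d
Zone C: v = q/n = 0.01413/0.27 = 0.05232 m/d → t_C = 43.8/0.05232 = 837.2 d
Total t = 4485 + 1668 + 837.2 = 6990 d

6990 days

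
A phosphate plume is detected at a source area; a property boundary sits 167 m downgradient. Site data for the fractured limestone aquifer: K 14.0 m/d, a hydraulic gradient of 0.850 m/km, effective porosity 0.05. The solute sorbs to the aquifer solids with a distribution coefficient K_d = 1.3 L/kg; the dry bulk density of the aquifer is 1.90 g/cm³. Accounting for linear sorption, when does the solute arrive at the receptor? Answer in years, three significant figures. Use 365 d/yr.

q = Ki = 14.0 × 8.5e-4 = 0.01190 m/d
Seepage velocity v = q / n = 0.01190 / 0.05 = 0.2380 m/d
Retardation R = 1 + ρ_b·K_d/n = 1 + 1.90×1.3/0.05 = 50.40
Contaminant velocity v_c = v/R = 0.2380/50.40 = 0.004722 m/d
t = L/v_c = 167/0.004722 = 35360 d
   = 35360/365 = 96.9 yr

96.9 years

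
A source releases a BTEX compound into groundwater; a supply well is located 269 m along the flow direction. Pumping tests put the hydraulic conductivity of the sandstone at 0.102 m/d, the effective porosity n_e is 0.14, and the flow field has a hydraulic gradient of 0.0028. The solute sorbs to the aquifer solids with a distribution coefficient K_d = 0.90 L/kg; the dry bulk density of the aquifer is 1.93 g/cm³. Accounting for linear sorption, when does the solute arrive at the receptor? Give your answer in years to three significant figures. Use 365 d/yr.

Darcy flux q = K·i = 0.102 × 0.0028 = 2.856e-4 m/d
Seepage velocity v = q / n = 2.856e-4 / 0.14 = 0.002040 m/d
Retardation R = 1 + ρ_b·K_d/n = 1 + 1.93×0.90/0.14 = 13.41
Contaminant velocity v_c = v/R = 0.002040/13.41 = 1.522e-4 m/d
t = L/v_c = 269/1.522e-4 = 1.768e6 d
   = 1.768e6/365 = 4840 yr

4840 years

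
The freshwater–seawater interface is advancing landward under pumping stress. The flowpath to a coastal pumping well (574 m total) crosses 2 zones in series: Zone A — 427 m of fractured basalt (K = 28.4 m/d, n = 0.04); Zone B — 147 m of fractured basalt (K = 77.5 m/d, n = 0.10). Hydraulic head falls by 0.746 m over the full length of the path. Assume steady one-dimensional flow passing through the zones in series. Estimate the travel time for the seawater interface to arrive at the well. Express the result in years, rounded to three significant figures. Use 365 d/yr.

1.98 years

Steady 1-D flow in series ⇒ the Darcy flux q is identical in every zone and the zone head losses add (resistances L/K in series).
Σ(L/K) = 427/28.4 + 147/77.5 = 15.04 + 1.897 = 16.93 d
q = ΔH / Σ(L/K) = 0.746 / 16.93 = 0.04406 m/d (same in every zone)
Zone A: v = q/n = 0.04406/0.04 = 1.101 m/d → t_A = 427/1.101 = 387.7 d
Zone B: v = q/n = 0.04406/0.10 = 0.4406 m/d → t_B = 147/0.4406 = 333.6 d
Total t = 387.7 + 333.6 = 721.3 d
   = 721.3 / 365 = 1.98 yr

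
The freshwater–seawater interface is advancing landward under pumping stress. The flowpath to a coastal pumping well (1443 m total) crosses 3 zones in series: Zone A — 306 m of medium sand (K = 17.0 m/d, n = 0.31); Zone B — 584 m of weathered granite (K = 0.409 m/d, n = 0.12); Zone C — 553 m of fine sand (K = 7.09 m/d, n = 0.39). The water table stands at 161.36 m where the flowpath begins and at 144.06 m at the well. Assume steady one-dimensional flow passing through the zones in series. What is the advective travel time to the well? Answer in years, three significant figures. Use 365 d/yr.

91.9 years

Total head drop ΔH = 161.36 − 144.06 = 17.30 m
Steady 1-D flow in series ⇒ the Darcy flux q is identical in every zone and the zone head losses add (resistances L/K in series).
Σ(L/K) = 306/17.0 + 584/0.409 + 553/7.09 = 18.00 + 1428 + 78.00 = 1524 d
q = ΔH / Σ(L/K) = 17.30 / 1524 = 0.01135 m/d (same in every zone)
Zone A: v = q/n = 0.01135/0.31 = 0.03662 m/d → t_A = 306/0.03662 = 8356 d
Zone B: v = q/n = 0.01135/0.12 = 0.09461 m/d → t_B = 584/0.09461 = 6173 d
Zone C: v = q/n = 0.01135/0.39 = 0.02911 m/d → t_C = 553/0.02911 = 19000 d
Total t = 8356 + 6173 + 19000 = 33530 d
   = 33530 / 365 = 91.9 yr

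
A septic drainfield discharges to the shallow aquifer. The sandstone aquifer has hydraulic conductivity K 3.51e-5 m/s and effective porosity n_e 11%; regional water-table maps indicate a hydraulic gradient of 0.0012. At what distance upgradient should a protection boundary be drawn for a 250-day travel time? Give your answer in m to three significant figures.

K = 3.51e-5 m/s × 86400 s/d = 3.033 m/d
Darcy flux q = K·i = 3.033 × 0.0012 = 0.003639 m/d
Average linear velocity = 0.003639 / 0.11 = 0.03308 m/d
L = v × T = 0.03308 × 250 = 8.271 m

8.27 m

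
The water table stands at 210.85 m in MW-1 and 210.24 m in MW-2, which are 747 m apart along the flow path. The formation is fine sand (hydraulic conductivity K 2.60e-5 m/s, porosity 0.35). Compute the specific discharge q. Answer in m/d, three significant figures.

Hydraulic gradient i = (210.85 − 210.24) / 747 = 0.61 / 747 = 8.166e-4
K = 2.60e-5 m/s × 86400 s/d = 2.246 m/d
Specific discharge q = 2.246 × 8.166e-4 = 0.001834 m/d

0.00183 m/d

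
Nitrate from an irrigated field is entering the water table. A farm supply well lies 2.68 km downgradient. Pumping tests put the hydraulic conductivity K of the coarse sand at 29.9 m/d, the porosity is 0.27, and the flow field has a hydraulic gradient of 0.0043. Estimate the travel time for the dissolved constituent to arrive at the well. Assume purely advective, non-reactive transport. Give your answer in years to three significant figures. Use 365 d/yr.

15.4 years

Darcy flux q = K·i = 29.9 × 0.0043 = 0.1286 m/d
Seepage velocity v = q / n = 0.1286 / 0.27 = 0.4762 m/d
L = 2.68 km = 2680 m
t = L / v = 2680 / 0.4762 = 5628 d
   = 5628 / 365 = 15.4 yr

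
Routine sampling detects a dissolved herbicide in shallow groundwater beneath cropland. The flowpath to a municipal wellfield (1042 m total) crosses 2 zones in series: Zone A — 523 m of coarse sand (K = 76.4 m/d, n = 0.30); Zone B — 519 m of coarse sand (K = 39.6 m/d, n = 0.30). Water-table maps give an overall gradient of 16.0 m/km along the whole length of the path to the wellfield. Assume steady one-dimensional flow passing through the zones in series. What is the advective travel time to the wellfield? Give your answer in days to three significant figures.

Continuity: the same q passes through each zone, so ΔH = q·Σ(L_j/K_j) — the zones act as resistances in series.
Σ(L/K) = 523/76.4 + 519/39.6 = 6.846 + 13.11 = 19.95 d
K_eq = L_total / Σ(L/K) = 1042 / 19.95 = 52.23 m/d
q = K_eq · i = 52.23 × 0.016 = 0.8356 m/d (same in every zone)
Zone A: v = q/n = 0.8356/0.30 = 2.785 m/d → t_A = 523/2.785 = 187.8 d
Zone B: v = q/n = 0.8356/0.30 = 2.785 m/d → t_B = 519/2.785 = 186.3 d
Total t = 187.8 + 186.3 = 374.1 d

374 days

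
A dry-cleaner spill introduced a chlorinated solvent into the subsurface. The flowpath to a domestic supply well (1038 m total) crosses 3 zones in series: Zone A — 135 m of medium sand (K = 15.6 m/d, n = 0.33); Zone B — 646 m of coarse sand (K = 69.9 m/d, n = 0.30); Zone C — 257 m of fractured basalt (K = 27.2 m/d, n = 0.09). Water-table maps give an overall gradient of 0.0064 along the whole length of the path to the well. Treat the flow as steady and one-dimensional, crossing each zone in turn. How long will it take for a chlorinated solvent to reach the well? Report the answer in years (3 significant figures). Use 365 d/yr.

2.95 years

For zones in series the flux q is common to all zones; the equivalent conductivity is the harmonic (thickness-weighted) mean, K_eq = L_total / Σ(L_j/K_j).
Σ(L/K) = 135/15.6 + 646/69.9 + 257/27.2 = 8.654 + 9.242 + 9.449 = 27.34 d
K_eq = L_total / Σ(L/K) = 1038 / 27.34 = 37.96 m/d
q = K_eq · i = 37.96 × 0.0064 = 0.2429 m/d (same in every zone)
Zone A: v = q/n = 0.2429/0.33 = 0.7362 m/d → t_A = 135/0.7362 = 183.4 d
Zone B: v = q/n = 0.2429/0.30 = 0.8098 m/d → t_B = 646/0.8098 = 797.7 d
Zone C: v = q/n = 0.2429/0.09 = 2.699 m/d → t_C = 257/2.699 = 95.21 d
Total t = 183.4 + 797.7 + 95.21 = 1076 d
   = 1076 / 365 = 2.95 yr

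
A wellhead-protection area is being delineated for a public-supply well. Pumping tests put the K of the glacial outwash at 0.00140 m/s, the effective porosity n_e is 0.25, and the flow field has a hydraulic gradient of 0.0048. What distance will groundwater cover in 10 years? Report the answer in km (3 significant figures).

K = 0.00140 m/s × 86400 s/d = 121.0 m/d
q = Ki = 121.0 × 0.0048 = 0.5806 m/d
Average linear velocity = 0.5806 / 0.25 = 2.322 m/d
T = 10 yr × 365 = 3650 d
L = v × T = 2.322 × 3650 = 8477 m
   = 8.48 km

8.48 km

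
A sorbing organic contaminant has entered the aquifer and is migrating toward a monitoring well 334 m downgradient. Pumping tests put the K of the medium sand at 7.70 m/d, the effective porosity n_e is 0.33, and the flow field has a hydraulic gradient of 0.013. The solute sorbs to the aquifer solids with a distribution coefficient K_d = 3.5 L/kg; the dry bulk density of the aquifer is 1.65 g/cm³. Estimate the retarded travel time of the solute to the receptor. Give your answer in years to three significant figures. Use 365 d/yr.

55.8 years

Darcy flux q = K·i = 7.70 × 0.013 = 0.1001 m/d
v_s = q/n_e = 0.1001/0.33 = 0.3033 m/d
Retardation R = 1 + ρ_b·K_d/n = 1 + 1.65×3.5/0.33 = 18.50
Contaminant velocity v_c = v/R = 0.3033/18.50 = 0.01640 m/d
t = L/v_c = 334/0.01640 = 20370 d
   = 20370/365 = 55.8 yr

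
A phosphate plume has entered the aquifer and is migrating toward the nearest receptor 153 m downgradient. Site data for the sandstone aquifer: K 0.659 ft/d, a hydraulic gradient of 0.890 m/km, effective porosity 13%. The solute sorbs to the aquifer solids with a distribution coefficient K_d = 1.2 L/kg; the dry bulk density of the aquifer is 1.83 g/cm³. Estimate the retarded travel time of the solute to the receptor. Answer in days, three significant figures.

1.99e6 days

K = 0.659 ft/d × 0.3048 = 0.2009 m/d
Specific discharge q = 0.2009 × 8.9e-4 = 1.788e-4 m/d
v = Ki/n = 0.2009·8.9e-4/0.13 = 0.001375 m/d
Retardation R = 1 + ρ_b·K_d/n = 1 + 1.83×1.2/0.13 = 17.89
Contaminant velocity v_c = v/R = 0.001375/17.89 = 7.686e-5 m/d
t = L/v_c = 153/7.686e-5 = 1.991e6 d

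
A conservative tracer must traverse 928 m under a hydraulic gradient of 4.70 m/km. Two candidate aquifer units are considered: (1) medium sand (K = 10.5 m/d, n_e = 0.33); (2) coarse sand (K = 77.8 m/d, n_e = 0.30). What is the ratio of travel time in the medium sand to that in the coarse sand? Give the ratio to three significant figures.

8.15

Unit 1 (medium sand): v = 10.5×0.0047/0.33 = 0.1495 m/d, t = 928/0.1495 = 6205 d
Unit 2 (coarse sand): v = 77.8×0.0047/0.30 = 1.219 m/d, t = 928/1.219 = 761.4 d
t(medium sand) / t(coarse sand) = 6205/761.4 = 8.15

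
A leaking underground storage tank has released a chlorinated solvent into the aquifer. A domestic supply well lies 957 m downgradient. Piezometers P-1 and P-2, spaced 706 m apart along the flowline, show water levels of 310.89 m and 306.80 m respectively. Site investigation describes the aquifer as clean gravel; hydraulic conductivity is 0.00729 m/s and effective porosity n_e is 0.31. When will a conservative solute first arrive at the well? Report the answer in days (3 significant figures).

81.3 days

Hydraulic gradient i = (310.89 − 306.80) / 706 = 4.09 / 706 = 0.005793
K = 0.00729 m/s × 86400 s/d = 629.9 m/d
Darcy flux q = K·i = 629.9 × 0.005793 = 3.649 m/d
Average linear velocity = 3.649 / 0.31 = 11.77 m/d
t = L / v = 957 / 11.77 = 81.30 d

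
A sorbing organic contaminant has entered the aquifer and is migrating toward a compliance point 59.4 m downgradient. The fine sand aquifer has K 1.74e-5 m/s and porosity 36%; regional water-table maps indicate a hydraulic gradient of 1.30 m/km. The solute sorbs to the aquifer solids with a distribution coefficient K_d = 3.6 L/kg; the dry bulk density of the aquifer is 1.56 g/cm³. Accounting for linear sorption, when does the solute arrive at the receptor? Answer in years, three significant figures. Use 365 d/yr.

498 years

K = 1.74e-5 m/s × 86400 s/d = 1.503 m/d
Darcy flux q = K·i = 1.503 × 0.0013 = 0.001954 m/d
v_s = q/n_e = 0.001954/0.36 = 0.005429 m/d
Retardation R = 1 + ρ_b·K_d/n = 1 + 1.56×3.6/0.36 = 16.60
Contaminant velocity v_c = v/R = 0.005429/16.60 = 3.270e-4 m/d
t = L/v_c = 59.4/3.270e-4 = 181600 d
   = 181600/365 = 498 yr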